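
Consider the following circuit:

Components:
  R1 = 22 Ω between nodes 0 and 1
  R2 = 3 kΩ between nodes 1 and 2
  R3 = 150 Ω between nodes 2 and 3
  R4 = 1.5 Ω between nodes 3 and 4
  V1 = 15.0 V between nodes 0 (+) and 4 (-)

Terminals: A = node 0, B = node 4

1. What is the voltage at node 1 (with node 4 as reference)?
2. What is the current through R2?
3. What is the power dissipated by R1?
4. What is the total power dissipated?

Nodal analysis, taking node 4 as the 0 V reference.
Source V1 fixes V_0 = 15 V.
KCL at each unknown node (sum of currents leaving = 0; resistances in Ω):
  Node 1: (V_1 - 15)/22 + (V_1 - V_2)/3000 = 0
  Node 2: (V_2 - V_1)/3000 + (V_2 - V_3)/150 = 0
  Node 3: (V_3 - V_2)/150 + (V_3 - 0)/1.5 = 0
Collecting terms (coefficients in siemens):
  0.04579·V_1 - 0.0003333·V_2 = 0.6818
  0.007·V_2 - 0.0003333·V_1 - 0.006667·V_3 = 0
  0.6733·V_3 - 0.006667·V_2 = 0
Solving these 3 simultaneous equations (Gaussian elimination) gives:
  V_1 = 14.9 V, V_2 = 0.7161 V, V_3 = 0.00709 V
Part 1:
  Read off the nodal solution: V_1 = 14.9 V
Part 2:
  I_R2 = (V_1 - V_2)/R2 = (14.9 - 0.7161)/3000 = 0.004727 A
  Magnitude: I_R2 = 0.004727 A
Part 3:
  I_R1 = (V_0 - V_1)/R1 = (15 - 14.9)/22 = 0.004727 A
  P_R1 = I_R1² × R1 = (0.004727)² × 22 = 0.0004915 W
Part 4:
  Power in each resistor, P = (ΔV)²/R:
    P_R1 = (15 - 14.9)²/22 = 0.0004915 W
    P_R2 = (14.9 - 0.7161)²/3000 = 0.06702 W
    P_R3 = (0.7161 - 0.00709)²/150 = 0.003351 W
    P_R4 = (0.00709 - 0)²/1.5 = 0.00003351 W
  P_total = P_R1 + P_R2 + P_R3 + P_R4 = 0.0709 W

Final answers:
1. V_1 = 14.9 V
2. I_R2 = 0.004727 A
3. P_R1 = 0.0004915 W
4. P_total = 0.0709 W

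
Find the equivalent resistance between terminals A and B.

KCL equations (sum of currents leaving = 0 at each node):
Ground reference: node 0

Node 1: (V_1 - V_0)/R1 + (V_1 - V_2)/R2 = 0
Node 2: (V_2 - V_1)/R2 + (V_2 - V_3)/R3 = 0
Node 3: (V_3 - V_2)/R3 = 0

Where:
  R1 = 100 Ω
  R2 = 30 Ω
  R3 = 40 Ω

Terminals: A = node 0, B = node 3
Reduce the network between node 0 (A) and node 3 (B) by series/parallel combination:
  Rs1 = R1 + R2 (series, joined only at node 1) = 100 + 30 = 130 Ω
  Rs2 = R3 + Rs1 (series, joined only at node 2) = 40 + 130 = 170 Ω
R_eq = 170 Ω

Final answer: 170 Ω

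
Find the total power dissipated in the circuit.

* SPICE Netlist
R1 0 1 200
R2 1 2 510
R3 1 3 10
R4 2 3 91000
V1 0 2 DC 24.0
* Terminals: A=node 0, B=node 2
Nodal analysis, taking node 2 as the 0 V reference.
Source V1 fixes V_0 = 24 V.
KCL at each unknown node (sum of currents leaving = 0; resistances in Ω):
  Node 1: (V_1 - 24)/200 + (V_1 - 0)/510 + (V_1 - V_3)/10 = 0
  Node 3: (V_3 - V_1)/10 + (V_3 - 0)/91000 = 0
Collecting terms (coefficients in siemens):
  0.107·V_1 - 0.1·V_3 = 0.12
  0.1·V_3 - 0.1·V_1 = 0
Determinant D = (0.107)(0.1) - (-0.1)(-0.1) = 0.0006973
V_1 = [(0.12)(0.1) - (-0.1)(0)]/D = 17.21 V
V_3 = [(0.107)(0) - (0.12)(-0.1)]/D = 17.21 V
Power in each resistor, P = (ΔV)²/R:
  P_R1 = (24 - 17.21)²/200 = 0.2304 W
  P_R2 = (17.21 - 0)²/510 = 0.5809 W
  P_R3 = (17.21 - 17.21)²/10 = 0.0000003577 W
  P_R4 = (0 - 17.21)²/91000 = 0.003255 W
P_total = P_R1 + P_R2 + P_R3 + P_R4 = 0.8145 W

Final answer: 0.8145 W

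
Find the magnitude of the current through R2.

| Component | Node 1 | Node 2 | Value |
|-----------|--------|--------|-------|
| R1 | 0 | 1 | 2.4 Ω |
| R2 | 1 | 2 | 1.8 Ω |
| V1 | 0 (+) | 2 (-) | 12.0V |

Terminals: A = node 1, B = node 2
Nodal analysis, taking node 2 as the 0 V reference.
Source V1 fixes V_0 = 12 V.
KCL at each unknown node (sum of currents leaving = 0; resistances in Ω):
  Node 1: (V_1 - 12)/2.4 + (V_1 - 0)/1.8 = 0
Collecting terms: 0.9722 × V_1 = 5  =>  V_1 = 5.143 V
I_R2 = (V_1 - V_2)/R2 = (5.143 - 0)/1.8 = 2.857 A
|I_R2| = 2.857 A

Final answer: |I_R2| = 2.857 A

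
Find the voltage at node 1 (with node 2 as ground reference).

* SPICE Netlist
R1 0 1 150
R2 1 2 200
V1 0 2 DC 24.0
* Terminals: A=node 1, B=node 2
Nodal analysis, taking node 2 as the 0 V reference.
Source V1 fixes V_0 = 24 V.
KCL at each unknown node (sum of currents leaving = 0; resistances in Ω):
  Node 1: (V_1 - 24)/150 + (V_1 - 0)/200 = 0
Collecting terms: 0.01167 × V_1 = 0.16  =>  V_1 = 13.71 V
The requested potential is V_1 = 13.71 V.

Final answer: V_1 = 13.71 V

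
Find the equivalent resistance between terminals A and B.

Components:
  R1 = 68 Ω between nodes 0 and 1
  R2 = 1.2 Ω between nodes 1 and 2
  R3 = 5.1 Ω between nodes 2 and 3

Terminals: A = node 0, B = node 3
Reduce the network between node 0 (A) and node 3 (B) by series/parallel combination:
  Rs1 = R1 + R2 (series, joined only at node 1) = 68 + 1.2 = 69.2 Ω
  Rs2 = R3 + Rs1 (series, joined only at node 2) = 5.1 + 69.2 = 74.3 Ω
R_eq = 74.3 Ω

Final answer: 74.3 Ω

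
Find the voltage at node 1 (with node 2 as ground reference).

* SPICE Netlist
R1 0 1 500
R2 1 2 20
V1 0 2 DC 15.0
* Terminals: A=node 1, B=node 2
Nodal analysis, taking node 2 as the 0 V reference.
Source V1 fixes V_0 = 15 V.
KCL at each unknown node (sum of currents leaving = 0; resistances in Ω):
  Node 1: (V_1 - 15)/500 + (V_1 - 0)/20 = 0
Collecting terms: 0.052 × V_1 = 0.03  =>  V_1 = 0.5769 V
The requested potential is V_1 = 0.5769 V.

Final answer: V_1 = 0.5769 V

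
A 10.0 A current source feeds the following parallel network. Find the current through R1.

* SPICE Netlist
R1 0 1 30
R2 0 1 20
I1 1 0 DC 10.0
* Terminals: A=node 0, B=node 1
All resistors sit directly between nodes 0 and 1, so they are in parallel and share one voltage V; the full source current 10 A splits among them.
1/R_par = 1/30 + 1/20 = 0.08333 S  =>  R_par = 12 Ω
V = I × R_par = 10 × 12 = 120 V
I_R1 = V/R1 = 120/30 = 4 A

Final answer: 4 A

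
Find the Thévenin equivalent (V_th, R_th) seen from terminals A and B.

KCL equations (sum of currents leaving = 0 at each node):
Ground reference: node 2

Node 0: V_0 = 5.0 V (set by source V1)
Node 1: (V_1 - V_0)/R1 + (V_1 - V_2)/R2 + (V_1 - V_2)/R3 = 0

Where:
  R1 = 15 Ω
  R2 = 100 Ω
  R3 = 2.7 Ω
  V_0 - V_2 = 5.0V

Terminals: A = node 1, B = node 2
Step 1 — V_th is the open-circuit voltage V_A - V_B (nothing connected across the terminals).
Nodal analysis, taking node 2 as the 0 V reference.
Source V1 fixes V_0 = 5 V.
KCL at each unknown node (sum of currents leaving = 0; resistances in Ω):
  Node 1: (V_1 - 5)/15 + (V_1 - 0)/100 + (V_1 - 0)/2.7 = 0
Collecting terms: 0.447 × V_1 = 0.3333  =>  V_1 = 0.7457 V
V_th = V_1 - V_2 = 0.7457 - 0 = 0.7457 V
Step 2 — R_th: zero the source — replace V1 by a short circuit (node 2 merges into node 0) — and find the resistance seen between A (node 1) and B (node 0).
Reduce the network between node 1 (A) and node 0 (B) by series/parallel combination:
  Rp1 = R1 ‖ R2 ‖ R3 (parallel, all between nodes 0 and 1) = 1/(1/15 + 1/100 + 1/2.7) = 2.237 Ω
R_th = 2.237 Ω

Final answer: V_th = 0.7457 V, R_th = 2.237 Ω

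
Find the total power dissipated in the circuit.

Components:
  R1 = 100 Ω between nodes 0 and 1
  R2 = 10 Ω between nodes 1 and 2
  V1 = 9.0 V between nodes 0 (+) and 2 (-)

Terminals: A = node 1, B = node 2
Nodal analysis, taking node 2 as the 0 V reference.
Source V1 fixes V_0 = 9 V.
KCL at each unknown node (sum of currents leaving = 0; resistances in Ω):
  Node 1: (V_1 - 9)/100 + (V_1 - 0)/10 = 0
Collecting terms: 0.11 × V_1 = 0.09  =>  V_1 = 0.8182 V
Power in each resistor, P = (ΔV)²/R:
  P_R1 = (9 - 0.8182)²/100 = 0.6694 W
  P_R2 = (0.8182 - 0)²/10 = 0.06694 W
P_total = P_R1 + P_R2 = 0.7364 W

Final answer: 0.7364 W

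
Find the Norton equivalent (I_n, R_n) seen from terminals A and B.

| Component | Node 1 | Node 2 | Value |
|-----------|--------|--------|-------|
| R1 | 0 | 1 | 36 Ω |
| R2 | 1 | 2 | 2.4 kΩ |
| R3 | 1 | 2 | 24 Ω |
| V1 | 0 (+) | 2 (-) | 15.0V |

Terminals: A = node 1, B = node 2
Find the Thévenin equivalent first; then I_n = V_th/R_th and R_n = R_th.
Step 1 — V_th is the open-circuit voltage V_A - V_B (nothing connected across the terminals).
Nodal analysis, taking node 2 as the 0 V reference.
Source V1 fixes V_0 = 15 V.
KCL at each unknown node (sum of currents leaving = 0; resistances in Ω):
  Node 1: (V_1 - 15)/36 + (V_1 - 0)/2400 + (V_1 - 0)/24 = 0
Collecting terms: 0.06986 × V_1 = 0.4167  =>  V_1 = 5.964 V
V_th = V_1 - V_2 = 5.964 - 0 = 5.964 V
Step 2 — R_th: zero the source — replace V1 by a short circuit (node 2 merges into node 0) — and find the resistance seen between A (node 1) and B (node 0).
Reduce the network between node 1 (A) and node 0 (B) by series/parallel combination:
  Rp1 = R1 ‖ R2 ‖ R3 (parallel, all between nodes 0 and 1) = 1/(1/36 + 1/2400 + 1/24) = 14.31 Ω
R_th = 14.31 Ω
I_n = V_th/R_th = 5.964/14.31 = 0.4167 A, and R_n = R_th = 14.31 Ω

Final answer: I_n = 0.4167 A, R_n = 14.31 Ω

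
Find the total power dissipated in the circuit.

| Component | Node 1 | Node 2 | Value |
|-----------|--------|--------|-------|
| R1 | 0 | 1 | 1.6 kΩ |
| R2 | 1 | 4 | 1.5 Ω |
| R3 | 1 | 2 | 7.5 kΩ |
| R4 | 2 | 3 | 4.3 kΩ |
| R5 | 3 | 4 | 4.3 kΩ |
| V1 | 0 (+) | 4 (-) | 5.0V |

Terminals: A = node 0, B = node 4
Nodal analysis, taking node 4 as the 0 V reference.
Source V1 fixes V_0 = 5 V.
KCL at each unknown node (sum of currents leaving = 0; resistances in Ω):
  Node 1: (V_1 - 5)/1600 + (V_1 - 0)/1.5 + (V_1 - V_2)/7500 = 0
  Node 2: (V_2 - V_1)/7500 + (V_2 - V_3)/4300 = 0
  Node 3: (V_3 - V_2)/4300 + (V_3 - 0)/4300 = 0
Collecting terms (coefficients in siemens):
  0.6674·V_1 - 0.0001333·V_2 = 0.003125
  0.0003659·V_2 - 0.0001333·V_1 - 0.0002326·V_3 = 0
  0.0004651·V_3 - 0.0002326·V_2 = 0
Solving these 3 simultaneous equations (Gaussian elimination) gives:
  V_1 = 0.004683 V, V_2 = 0.002501 V, V_3 = 0.001251 V
Power in each resistor, P = (ΔV)²/R:
  P_R1 = (5 - 0.004683)²/1600 = 0.0156 W
  P_R2 = (0.004683 - 0)²/1.5 = 0.00001462 W
  P_R3 = (0.004683 - 0.002501)²/7500 = 0.0000000006344 W
  P_R4 = (0.002501 - 0.001251)²/4300 = 0.0000000003638 W
  P_R5 = (0.001251 - 0)²/4300 = 0.0000000003638 W
P_total = P_R1 + P_R2 + P_R3 + P_R4 + P_R5 = 0.01561 W

Final answer: 0.01561 W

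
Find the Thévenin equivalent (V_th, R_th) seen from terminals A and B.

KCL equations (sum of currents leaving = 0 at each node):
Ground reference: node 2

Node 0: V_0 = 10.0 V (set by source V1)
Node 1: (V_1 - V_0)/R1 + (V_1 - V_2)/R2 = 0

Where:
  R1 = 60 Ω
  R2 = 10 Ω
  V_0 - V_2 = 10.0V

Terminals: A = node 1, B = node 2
Step 1 — V_th is the open-circuit voltage V_A - V_B (nothing connected across the terminals).
Nodal analysis, taking node 2 as the 0 V reference.
Source V1 fixes V_0 = 10 V.
KCL at each unknown node (sum of currents leaving = 0; resistances in Ω):
  Node 1: (V_1 - 10)/60 + (V_1 - 0)/10 = 0
Collecting terms: 0.1167 × V_1 = 0.1667  =>  V_1 = 1.429 V
V_th = V_1 - V_2 = 1.429 - 0 = 1.429 V
Step 2 — R_th: zero the source — replace V1 by a short circuit (node 2 merges into node 0) — and find the resistance seen between A (node 1) and B (node 0).
Reduce the network between node 1 (A) and node 0 (B) by series/parallel combination:
  Rp1 = R1 ‖ R2 (parallel, both between nodes 0 and 1) = 1/(1/60 + 1/10) = 8.571 Ω
R_th = 8.571 Ω

Final answer: V_th = 1.429 V, R_th = 8.571 Ω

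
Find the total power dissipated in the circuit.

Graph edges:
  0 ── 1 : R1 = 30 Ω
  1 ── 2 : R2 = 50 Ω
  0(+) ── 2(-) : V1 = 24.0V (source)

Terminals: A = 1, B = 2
Nodal analysis, taking node 2 as the 0 V reference.
Source V1 fixes V_0 = 24 V.
KCL at each unknown node (sum of currents leaving = 0; resistances in Ω):
  Node 1: (V_1 - 24)/30 + (V_1 - 0)/50 = 0
Collecting terms: 0.05333 × V_1 = 0.8  =>  V_1 = 15 V
Power in each resistor, P = (ΔV)²/R:
  P_R1 = (24 - 15)²/30 = 2.7 W
  P_R2 = (15 - 0)²/50 = 4.5 W
P_total = P_R1 + P_R2 = 7.2 W

Final answer: 7.2 W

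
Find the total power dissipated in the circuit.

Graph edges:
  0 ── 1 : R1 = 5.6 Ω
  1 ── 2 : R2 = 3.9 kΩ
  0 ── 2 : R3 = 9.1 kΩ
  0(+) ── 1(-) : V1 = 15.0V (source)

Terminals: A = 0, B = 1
Nodal analysis, taking node 1 as the 0 V reference.
Source V1 fixes V_0 = 15 V.
KCL at each unknown node (sum of currents leaving = 0; resistances in Ω):
  Node 2: (V_2 - 0)/3900 + (V_2 - 15)/9100 = 0
Collecting terms: 0.0003663 × V_2 = 0.001648  =>  V_2 = 4.5 V
Power in each resistor, P = (ΔV)²/R:
  P_R1 = (15 - 0)²/5.6 = 40.18 W
  P_R2 = (0 - 4.5)²/3900 = 0.005192 W
  P_R3 = (15 - 4.5)²/9100 = 0.01212 W
P_total = P_R1 + P_R2 + P_R3 = 40.2 W

Final answer: 40.2 W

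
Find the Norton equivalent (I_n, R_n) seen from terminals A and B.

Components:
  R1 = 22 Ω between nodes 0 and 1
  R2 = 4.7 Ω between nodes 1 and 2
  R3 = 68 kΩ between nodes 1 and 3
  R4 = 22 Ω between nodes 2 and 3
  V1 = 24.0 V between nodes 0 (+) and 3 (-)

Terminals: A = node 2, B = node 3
Find the Thévenin equivalent first; then I_n = V_th/R_th and R_n = R_th.
Step 1 — V_th is the open-circuit voltage V_A - V_B (nothing connected across the terminals).
Nodal analysis, taking node 3 as the 0 V reference.
Source V1 fixes V_0 = 24 V.
KCL at each unknown node (sum of currents leaving = 0; resistances in Ω):
  Node 1: (V_1 - 24)/22 + (V_1 - V_2)/4.7 + (V_1 - 0)/68000 = 0
  Node 2: (V_2 - V_1)/4.7 + (V_2 - 0)/22 = 0
Collecting terms (coefficients in siemens):
  0.2582·V_1 - 0.2128·V_2 = 1.091
  0.2582·V_2 - 0.2128·V_1 = 0
Determinant D = (0.2582)(0.2582) - (-0.2128)(-0.2128) = 0.02141
V_1 = [(1.091)(0.2582) - (-0.2128)(0)]/D = 13.16 V
V_2 = [(0.2582)(0) - (1.091)(-0.2128)]/D = 10.84 V
V_th = V_2 - V_3 = 10.84 - 0 = 10.84 V
Step 2 — R_th: zero the source — replace V1 by a short circuit (node 3 merges into node 0) — and find the resistance seen between A (node 2) and B (node 0).
Reduce the network between node 2 (A) and node 0 (B) by series/parallel combination:
  Rp1 = R1 ‖ R3 (parallel, both between nodes 0 and 1) = 1/(1/22 + 1/68000) = 21.99 Ω
  Rs1 = R2 + Rp1 (series, joined only at node 1) = 4.7 + 21.99 = 26.69 Ω
  Rp2 = R4 ‖ Rs1 (parallel, both between nodes 0 and 2) = 1/(1/22 + 1/26.69) = 12.06 Ω
R_th = 12.06 Ω
I_n = V_th/R_th = 10.84/12.06 = 0.8988 A, and R_n = R_th = 12.06 Ω

Final answer: I_n = 0.8988 A, R_n = 12.06 Ω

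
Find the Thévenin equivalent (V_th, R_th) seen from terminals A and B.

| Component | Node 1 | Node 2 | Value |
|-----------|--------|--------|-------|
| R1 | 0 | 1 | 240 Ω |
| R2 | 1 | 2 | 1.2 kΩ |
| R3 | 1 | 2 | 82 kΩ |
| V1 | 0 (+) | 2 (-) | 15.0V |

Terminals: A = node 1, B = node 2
Step 1 — V_th is the open-circuit voltage V_A - V_B (nothing connected across the terminals).
Nodal analysis, taking node 2 as the 0 V reference.
Source V1 fixes V_0 = 15 V.
KCL at each unknown node (sum of currents leaving = 0; resistances in Ω):
  Node 1: (V_1 - 15)/240 + (V_1 - 0)/1200 + (V_1 - 0)/82000 = 0
Collecting terms: 0.005012 × V_1 = 0.0625  =>  V_1 = 12.47 V
V_th = V_1 - V_2 = 12.47 - 0 = 12.47 V
Step 2 — R_th: zero the source — replace V1 by a short circuit (node 2 merges into node 0) — and find the resistance seen between A (node 1) and B (node 0).
Reduce the network between node 1 (A) and node 0 (B) by series/parallel combination:
  Rp1 = R1 ‖ R2 ‖ R3 (parallel, all between nodes 0 and 1) = 1/(1/240 + 1/1200 + 1/82000) = 199.5 Ω
R_th = 199.5 Ω

Final answer: V_th = 12.47 V, R_th = 199.5 Ω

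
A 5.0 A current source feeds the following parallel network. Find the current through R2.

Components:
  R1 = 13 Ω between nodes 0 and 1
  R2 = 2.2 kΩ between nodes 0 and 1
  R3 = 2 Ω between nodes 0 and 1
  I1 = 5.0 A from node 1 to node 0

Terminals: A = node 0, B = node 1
All resistors sit directly between nodes 0 and 1, so they are in parallel and share one voltage V; the full source current 5 A splits among them.
1/R_par = 1/13 + 1/2200 + 1/2 = 0.5774 S  =>  R_par = 1.732 Ω
V = I × R_par = 5 × 1.732 = 8.66 V
I_R2 = V/R2 = 8.66/2200 = 0.003936 A

Final answer: 0.003936 A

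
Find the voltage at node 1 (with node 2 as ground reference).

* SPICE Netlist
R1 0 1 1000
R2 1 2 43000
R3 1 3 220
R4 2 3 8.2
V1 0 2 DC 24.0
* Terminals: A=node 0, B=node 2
Nodal analysis, taking node 2 as the 0 V reference.
Source V1 fixes V_0 = 24 V.
KCL at each unknown node (sum of currents leaving = 0; resistances in Ω):
  Node 1: (V_1 - 24)/1000 + (V_1 - 0)/43000 + (V_1 - V_3)/220 = 0
  Node 3: (V_3 - V_1)/220 + (V_3 - 0)/8.2 = 0
Collecting terms (coefficients in siemens):
  0.005569·V_1 - 0.004545·V_3 = 0.024
  0.1265·V_3 - 0.004545·V_1 = 0
Determinant D = (0.005569)(0.1265) - (-0.004545)(-0.004545) = 0.0006838
V_1 = [(0.024)(0.1265) - (-0.004545)(0)]/D = 4.44 V
V_3 = [(0.005569)(0) - (0.024)(-0.004545)]/D = 0.1595 V
The requested potential is V_1 = 4.44 V.

Final answer: V_1 = 4.44 V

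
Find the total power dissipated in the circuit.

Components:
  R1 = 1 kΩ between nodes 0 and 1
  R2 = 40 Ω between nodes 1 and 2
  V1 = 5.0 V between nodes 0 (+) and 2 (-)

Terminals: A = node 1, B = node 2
Nodal analysis, taking node 2 as the 0 V reference.
Source V1 fixes V_0 = 5 V.
KCL at each unknown node (sum of currents leaving = 0; resistances in Ω):
  Node 1: (V_1 - 5)/1000 + (V_1 - 0)/40 = 0
Collecting terms: 0.026 × V_1 = 0.005  =>  V_1 = 0.1923 V
Power in each resistor, P = (ΔV)²/R:
  P_R1 = (5 - 0.1923)²/1000 = 0.02311 W
  P_R2 = (0.1923 - 0)²/40 = 0.0009246 W
P_total = P_R1 + P_R2 = 0.02404 W

Final answer: 0.02404 W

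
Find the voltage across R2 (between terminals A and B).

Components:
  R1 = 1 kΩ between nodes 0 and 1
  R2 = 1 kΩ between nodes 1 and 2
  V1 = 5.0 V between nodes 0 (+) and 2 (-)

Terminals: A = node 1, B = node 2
R1 and R2 are in series across V1 (node 0 → node 1 → node 2), and the output A–B is taken across R2, so this is a voltage divider.
Series current: I = V1/(R1 + R2) = 5/(1000 + 1000) = 5/2000 = 0.0025 A
V_R2 = I × R2 = V1 × R2/(R1 + R2) = 5 × 1000/2000 = 2.5 V

Final answer: 2.5 V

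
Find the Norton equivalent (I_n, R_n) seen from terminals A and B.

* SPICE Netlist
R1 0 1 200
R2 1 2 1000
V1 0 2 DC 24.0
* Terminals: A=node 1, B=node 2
Find the Thévenin equivalent first; then I_n = V_th/R_th and R_n = R_th.
Step 1 — V_th is the open-circuit voltage V_A - V_B (nothing connected across the terminals).
Nodal analysis, taking node 2 as the 0 V reference.
Source V1 fixes V_0 = 24 V.
KCL at each unknown node (sum of currents leaving = 0; resistances in Ω):
  Node 1: (V_1 - 24)/200 + (V_1 - 0)/1000 = 0
Collecting terms: 0.006 × V_1 = 0.12  =>  V_1 = 20 V
V_th = V_1 - V_2 = 20 - 0 = 20 V
Step 2 — R_th: zero the source — replace V1 by a short circuit (node 2 merges into node 0) — and find the resistance seen between A (node 1) and B (node 0).
Reduce the network between node 1 (A) and node 0 (B) by series/parallel combination:
  Rp1 = R1 ‖ R2 (parallel, both between nodes 0 and 1) = 1/(1/200 + 1/1000) = 166.7 Ω
R_th = 166.7 Ω
I_n = V_th/R_th = 20/166.7 = 0.12 A, and R_n = R_th = 166.7 Ω

Final answer: I_n = 0.12 A, R_n = 166.7 Ω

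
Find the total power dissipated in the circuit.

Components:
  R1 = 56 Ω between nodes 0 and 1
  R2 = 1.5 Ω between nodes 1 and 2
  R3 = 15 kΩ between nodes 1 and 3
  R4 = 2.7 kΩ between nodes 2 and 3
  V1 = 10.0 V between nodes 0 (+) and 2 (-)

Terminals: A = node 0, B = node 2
Nodal analysis, taking node 2 as the 0 V reference.
Source V1 fixes V_0 = 10 V.
KCL at each unknown node (sum of currents leaving = 0; resistances in Ω):
  Node 1: (V_1 - 10)/56 + (V_1 - 0)/1.5 + (V_1 - V_3)/15000 = 0
  Node 3: (V_3 - V_1)/15000 + (V_3 - 0)/2700 = 0
Collecting terms (coefficients in siemens):
  0.6846·V_1 - 0.00006667·V_3 = 0.1786
  0.000437·V_3 - 0.00006667·V_1 = 0
Determinant D = (0.6846)(0.000437) - (-0.00006667)(-0.00006667) = 0.0002992
V_1 = [(0.1786)(0.000437) - (-0.00006667)(0)]/D = 0.2608 V
V_3 = [(0.6846)(0) - (0.1786)(-0.00006667)]/D = 0.03979 V
Power in each resistor, P = (ΔV)²/R:
  P_R1 = (10 - 0.2608)²/56 = 1.694 W
  P_R2 = (0.2608 - 0)²/1.5 = 0.04536 W
  P_R3 = (0.2608 - 0.03979)²/15000 = 0.000003258 W
  P_R4 = (0 - 0.03979)²/2700 = 0.0000005864 W
P_total = P_R1 + P_R2 + P_R3 + P_R4 = 1.739 W

Final answer: 1.739 W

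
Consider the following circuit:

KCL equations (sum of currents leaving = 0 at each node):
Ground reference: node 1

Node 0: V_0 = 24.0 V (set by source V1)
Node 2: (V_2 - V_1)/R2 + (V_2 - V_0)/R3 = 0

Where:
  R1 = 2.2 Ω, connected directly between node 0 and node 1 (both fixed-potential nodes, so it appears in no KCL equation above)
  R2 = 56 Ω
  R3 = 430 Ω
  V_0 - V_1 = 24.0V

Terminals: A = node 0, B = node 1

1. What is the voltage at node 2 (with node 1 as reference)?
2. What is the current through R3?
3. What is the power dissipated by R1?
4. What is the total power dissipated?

Nodal analysis, taking node 1 as the 0 V reference.
Source V1 fixes V_0 = 24 V.
KCL at each unknown node (sum of currents leaving = 0; resistances in Ω):
  Node 2: (V_2 - 0)/56 + (V_2 - 24)/430 = 0
Collecting terms: 0.02018 × V_2 = 0.05581  =>  V_2 = 2.765 V
Part 1:
  Read off the nodal solution: V_2 = 2.765 V
Part 2:
  I_R3 = (V_0 - V_2)/R3 = (24 - 2.765)/430 = 0.04938 A
  Magnitude: I_R3 = 0.04938 A
Part 3:
  I_R1 = (V_0 - V_1)/R1 = (24 - 0)/2.2 = 10.91 A
  P_R1 = I_R1² × R1 = (10.91)² × 2.2 = 261.8 W
Part 4:
  Power in each resistor, P = (ΔV)²/R:
    P_R1 = (24 - 0)²/2.2 = 261.8 W
    P_R2 = (0 - 2.765)²/56 = 0.1366 W
    P_R3 = (24 - 2.765)²/430 = 1.049 W
  P_total = P_R1 + P_R2 + P_R3 = 263 W

Final answers:
1. V_2 = 2.765 V
2. I_R3 = 0.04938 A
3. P_R1 = 261.8 W
4. P_total = 263 W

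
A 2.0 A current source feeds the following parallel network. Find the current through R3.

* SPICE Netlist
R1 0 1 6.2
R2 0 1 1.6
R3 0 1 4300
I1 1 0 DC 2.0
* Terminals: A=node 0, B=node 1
All resistors sit directly between nodes 0 and 1, so they are in parallel and share one voltage V; the full source current 2 A splits among them.
1/R_par = 1/6.2 + 1/1.6 + 1/4300 = 0.7865 S  =>  R_par = 1.271 Ω
V = I × R_par = 2 × 1.271 = 2.543 V
I_R3 = V/R3 = 2.543/4300 = 0.0005914 A

Final answer: 0.0005914 A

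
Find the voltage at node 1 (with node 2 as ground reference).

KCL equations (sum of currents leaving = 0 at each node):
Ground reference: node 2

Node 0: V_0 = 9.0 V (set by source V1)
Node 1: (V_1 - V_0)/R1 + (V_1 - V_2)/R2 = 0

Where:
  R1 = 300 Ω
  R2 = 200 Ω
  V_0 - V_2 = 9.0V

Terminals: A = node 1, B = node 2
Nodal analysis, taking node 2 as the 0 V reference.
Source V1 fixes V_0 = 9 V.
KCL at each unknown node (sum of currents leaving = 0; resistances in Ω):
  Node 1: (V_1 - 9)/300 + (V_1 - 0)/200 = 0
Collecting terms: 0.008333 × V_1 = 0.03  =>  V_1 = 3.6 V
The requested potential is V_1 = 3.6 V.

Final answer: V_1 = 3.6 V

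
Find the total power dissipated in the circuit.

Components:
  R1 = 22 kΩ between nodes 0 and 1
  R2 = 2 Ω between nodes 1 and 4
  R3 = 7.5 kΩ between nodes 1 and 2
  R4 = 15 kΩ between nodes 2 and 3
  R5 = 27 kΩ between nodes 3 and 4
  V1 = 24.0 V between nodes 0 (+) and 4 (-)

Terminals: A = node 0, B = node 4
Nodal analysis, taking node 4 as the 0 V reference.
Source V1 fixes V_0 = 24 V.
KCL at each unknown node (sum of currents leaving = 0; resistances in Ω):
  Node 1: (V_1 - 24)/22000 + (V_1 - 0)/2 + (V_1 - V_2)/7500 = 0
  Node 2: (V_2 - V_1)/7500 + (V_2 - V_3)/15000 = 0
  Node 3: (V_3 - V_2)/15000 + (V_3 - 0)/27000 = 0
Collecting terms (coefficients in siemens):
  0.5002·V_1 - 0.0001333·V_2 = 0.001091
  0.0002·V_2 - 0.0001333·V_1 - 0.00006667·V_3 = 0
  0.0001037·V_3 - 0.00006667·V_2 = 0
Solving these 3 simultaneous equations (Gaussian elimination) gives:
  V_1 = 0.002182 V, V_2 = 0.001851 V, V_3 = 0.00119 V
Power in each resistor, P = (ΔV)²/R:
  P_R1 = (24 - 0.002182)²/22000 = 0.02618 W
  P_R2 = (0.002182 - 0)²/2 = 0.00000238 W
  P_R3 = (0.002182 - 0.001851)²/7500 = 0.00000000001457 W
  P_R4 = (0.001851 - 0.00119)²/15000 = 0.00000000002913 W
  P_R5 = (0.00119 - 0)²/27000 = 0.00000000005244 W
P_total = P_R1 + P_R2 + P_R3 + P_R4 + P_R5 = 0.02618 W

Final answer: 0.02618 W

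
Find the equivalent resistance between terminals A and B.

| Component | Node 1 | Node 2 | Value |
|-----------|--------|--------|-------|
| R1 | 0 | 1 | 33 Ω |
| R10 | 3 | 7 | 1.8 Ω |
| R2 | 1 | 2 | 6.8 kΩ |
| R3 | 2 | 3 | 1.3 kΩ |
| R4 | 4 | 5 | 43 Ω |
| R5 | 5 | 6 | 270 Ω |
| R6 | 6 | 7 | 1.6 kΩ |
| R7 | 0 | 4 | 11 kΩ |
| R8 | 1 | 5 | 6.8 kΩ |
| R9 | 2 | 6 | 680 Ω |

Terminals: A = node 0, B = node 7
The network is not a plain series/parallel combination. Inject a 1 A test current into terminal A (node 0) and return it from terminal B (node 7); then R_eq = V_A / (1 A).
Nodal analysis, taking node 7 as the 0 V reference.
Current source I_test pushes 1 A into node 0 and draws it out of node 7.
KCL at each unknown node (sum of currents leaving = 0; resistances in Ω):
  Node 0: (V_0 - V_1)/33 + (V_0 - V_4)/11000 - 1 = 0
  Node 1: (V_1 - V_0)/33 + (V_1 - V_2)/6800 + (V_1 - V_5)/6800 = 0
  Node 2: (V_2 - V_1)/6800 + (V_2 - V_3)/1300 + (V_2 - V_6)/680 = 0
  Node 3: (V_3 - V_2)/1300 + (V_3 - 0)/1.8 = 0
  Node 4: (V_4 - V_0)/11000 + (V_4 - V_5)/43 = 0
  Node 5: (V_5 - V_1)/6800 + (V_5 - V_4)/43 + (V_5 - V_6)/270 = 0
  Node 6: (V_6 - V_2)/680 + (V_6 - V_5)/270 + (V_6 - 0)/1600 = 0
Collecting terms (coefficients in siemens):
  0.03039·V_0 - 0.0303·V_1 - 0.00009091·V_4 = 1
  0.0306·V_1 - 0.0303·V_0 - 0.0001471·V_2 - 0.0001471·V_5 = 0
  0.002387·V_2 - 0.0001471·V_1 - 0.0007692·V_3 - 0.001471·V_6 = 0
  0.5563·V_3 - 0.0007692·V_2 = 0
  0.02335·V_4 - 0.00009091·V_0 - 0.02326·V_5 = 0
  0.02711·V_5 - 0.0001471·V_1 - 0.02326·V_4 - 0.003704·V_6 = 0
  0.005799·V_6 - 0.001471·V_2 - 0.003704·V_5 = 0
Solving these 7 simultaneous equations (Gaussian elimination) gives:
  V_0 = 3450 V, V_1 = 3425 V, V_2 = 681.2 V, V_3 = 0.9419 V
  V_4 = 933.6 V, V_5 = 923.8 V, V_6 = 762.7 V
R_eq = V_0 / 1 A = 3450 Ω = 3.45 kΩ

Final answer: 3.45 kΩ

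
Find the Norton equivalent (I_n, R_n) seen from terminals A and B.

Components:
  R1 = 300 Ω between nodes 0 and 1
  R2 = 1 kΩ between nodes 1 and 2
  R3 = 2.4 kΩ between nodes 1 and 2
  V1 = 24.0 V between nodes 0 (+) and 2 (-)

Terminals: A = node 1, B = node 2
Find the Thévenin equivalent first; then I_n = V_th/R_th and R_n = R_th.
Step 1 — V_th is the open-circuit voltage V_A - V_B (nothing connected across the terminals).
Nodal analysis, taking node 2 as the 0 V reference.
Source V1 fixes V_0 = 24 V.
KCL at each unknown node (sum of currents leaving = 0; resistances in Ω):
  Node 1: (V_1 - 24)/300 + (V_1 - 0)/1000 + (V_1 - 0)/2400 = 0
Collecting terms: 0.00475 × V_1 = 0.08  =>  V_1 = 16.84 V
V_th = V_1 - V_2 = 16.84 - 0 = 16.84 V
Step 2 — R_th: zero the source — replace V1 by a short circuit (node 2 merges into node 0) — and find the resistance seen between A (node 1) and B (node 0).
Reduce the network between node 1 (A) and node 0 (B) by series/parallel combination:
  Rp1 = R1 ‖ R2 ‖ R3 (parallel, all between nodes 0 and 1) = 1/(1/300 + 1/1000 + 1/2400) = 210.5 Ω
R_th = 210.5 Ω
I_n = V_th/R_th = 16.84/210.5 = 0.08 A, and R_n = R_th = 210.5 Ω

Final answer: I_n = 0.08 A, R_n = 210.5 Ω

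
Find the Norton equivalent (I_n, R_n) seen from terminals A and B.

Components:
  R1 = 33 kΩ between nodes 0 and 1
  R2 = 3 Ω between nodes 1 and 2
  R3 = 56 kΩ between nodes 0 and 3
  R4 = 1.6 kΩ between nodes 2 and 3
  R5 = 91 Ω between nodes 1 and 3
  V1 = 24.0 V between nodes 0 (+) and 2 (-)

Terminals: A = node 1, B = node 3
Find the Thévenin equivalent first; then I_n = V_th/R_th and R_n = R_th.
Step 1 — V_th is the open-circuit voltage V_A - V_B (nothing connected across the terminals).
Nodal analysis, taking node 2 as the 0 V reference.
Source V1 fixes V_0 = 24 V.
KCL at each unknown node (sum of currents leaving = 0; resistances in Ω):
  Node 1: (V_1 - 24)/33000 + (V_1 - 0)/3 + (V_1 - V_3)/91 = 0
  Node 3: (V_3 - 24)/56000 + (V_3 - 0)/1600 + (V_3 - V_1)/91 = 0
Collecting terms (coefficients in siemens):
  0.3444·V_1 - 0.01099·V_3 = 0.0007273
  0.01163·V_3 - 0.01099·V_1 = 0.0004286
Determinant D = (0.3444)(0.01163) - (-0.01099)(-0.01099) = 0.003885
V_1 = [(0.0007273)(0.01163) - (-0.01099)(0.0004286)]/D = 0.00339 V
V_3 = [(0.3444)(0.0004286) - (0.0007273)(-0.01099)]/D = 0.04005 V
V_th = V_1 - V_3 = 0.00339 - 0.04005 = -0.03666 V
Step 2 — R_th: zero the source — replace V1 by a short circuit (node 2 merges into node 0) — and find the resistance seen between A (node 1) and B (node 3).
Reduce the network between node 1 (A) and node 3 (B) by series/parallel combination:
  Rp1 = R1 ‖ R2 (parallel, both between nodes 0 and 1) = 1/(1/33000 + 1/3) = 3 Ω
  Rp2 = R3 ‖ R4 (parallel, both between nodes 0 and 3) = 1/(1/56000 + 1/1600) = 1556 Ω
  Rs1 = Rp1 + Rp2 (series, joined only at node 0) = 3 + 1556 = 1559 Ω
  Rp3 = R5 ‖ Rs1 (parallel, both between nodes 1 and 3) = 1/(1/91 + 1/1559) = 85.98 Ω
R_th = 85.98 Ω
I_n = V_th/R_th = -0.03666/85.98 = -0.0004263 A, and R_n = R_th = 85.98 Ω

Final answer: I_n = -0.0004263 A, R_n = 85.98 Ω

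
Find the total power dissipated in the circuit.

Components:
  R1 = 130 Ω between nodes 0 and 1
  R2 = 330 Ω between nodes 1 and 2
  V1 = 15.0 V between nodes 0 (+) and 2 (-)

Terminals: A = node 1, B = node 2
Nodal analysis, taking node 2 as the 0 V reference.
Source V1 fixes V_0 = 15 V.
KCL at each unknown node (sum of currents leaving = 0; resistances in Ω):
  Node 1: (V_1 - 15)/130 + (V_1 - 0)/330 = 0
Collecting terms: 0.01072 × V_1 = 0.1154  =>  V_1 = 10.76 V
Power in each resistor, P = (ΔV)²/R:
  P_R1 = (15 - 10.76)²/130 = 0.1382 W
  P_R2 = (10.76 - 0)²/330 = 0.3509 W
P_total = P_R1 + P_R2 = 0.4891 W

Final answer: 0.4891 W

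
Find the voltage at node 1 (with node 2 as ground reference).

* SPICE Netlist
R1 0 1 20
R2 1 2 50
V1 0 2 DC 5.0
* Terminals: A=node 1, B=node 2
Nodal analysis, taking node 2 as the 0 V reference.
Source V1 fixes V_0 = 5 V.
KCL at each unknown node (sum of currents leaving = 0; resistances in Ω):
  Node 1: (V_1 - 5)/20 + (V_1 - 0)/50 = 0
Collecting terms: 0.07 × V_1 = 0.25  =>  V_1 = 3.571 V
The requested potential is V_1 = 3.571 V.

Final answer: V_1 = 3.571 V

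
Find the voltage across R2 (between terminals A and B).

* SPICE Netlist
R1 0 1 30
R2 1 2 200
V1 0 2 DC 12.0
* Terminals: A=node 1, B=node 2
R1 and R2 are in series across V1 (node 0 → node 1 → node 2), and the output A–B is taken across R2, so this is a voltage divider.
Series current: I = V1/(R1 + R2) = 12/(30 + 200) = 12/230 = 0.05217 A
V_R2 = I × R2 = V1 × R2/(R1 + R2) = 12 × 200/230 = 10.43 V

Final answer: 10.43 V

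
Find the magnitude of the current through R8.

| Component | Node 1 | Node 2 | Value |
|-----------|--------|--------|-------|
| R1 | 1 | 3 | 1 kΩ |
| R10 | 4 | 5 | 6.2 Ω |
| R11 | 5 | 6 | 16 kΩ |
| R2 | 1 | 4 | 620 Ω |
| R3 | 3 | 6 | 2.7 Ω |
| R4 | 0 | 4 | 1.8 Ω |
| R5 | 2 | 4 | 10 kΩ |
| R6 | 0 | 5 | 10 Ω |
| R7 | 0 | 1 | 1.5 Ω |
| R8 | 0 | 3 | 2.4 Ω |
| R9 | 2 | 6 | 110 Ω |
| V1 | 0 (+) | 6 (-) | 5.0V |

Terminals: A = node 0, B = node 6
Nodal analysis, taking node 6 as the 0 V reference.
Source V1 fixes V_0 = 5 V.
KCL at each unknown node (sum of currents leaving = 0; resistances in Ω):
  Node 1: (V_1 - V_3)/1000 + (V_1 - V_4)/620 + (V_1 - 5)/1.5 = 0
  Node 2: (V_2 - V_4)/10000 + (V_2 - 0)/110 = 0
  Node 3: (V_3 - V_1)/1000 + (V_3 - 0)/2.7 + (V_3 - 5)/2.4 = 0
  Node 4: (V_4 - V_1)/620 + (V_4 - 5)/1.8 + (V_4 - V_2)/10000 + (V_4 - V_5)/6.2 = 0
  Node 5: (V_5 - 5)/10 + (V_5 - V_4)/6.2 + (V_5 - 0)/16000 = 0
Collecting terms (coefficients in siemens):
  0.6693·V_1 - 0.001·V_3 - 0.001613·V_4 = 3.333
  0.009191·V_2 - 0.0001·V_4 = 0
  0.788·V_3 - 0.001·V_1 = 2.083
  0.7186·V_4 - 0.001613·V_1 - 0.0001·V_2 - 0.1613·V_5 = 2.778
  0.2614·V_5 - 0.1613·V_4 = 0.5
Solving these 5 simultaneous equations (Gaussian elimination) gives:
  V_1 = 4.996 V, V_2 = 0.05439 V, V_3 = 2.65 V, V_4 = 4.999 V
  V_5 = 4.998 V
I_R8 = (V_0 - V_3)/R8 = (5 - 2.65)/2.4 = 0.9791 A
|I_R8| = 0.9791 A

Final answer: |I_R8| = 0.9791 A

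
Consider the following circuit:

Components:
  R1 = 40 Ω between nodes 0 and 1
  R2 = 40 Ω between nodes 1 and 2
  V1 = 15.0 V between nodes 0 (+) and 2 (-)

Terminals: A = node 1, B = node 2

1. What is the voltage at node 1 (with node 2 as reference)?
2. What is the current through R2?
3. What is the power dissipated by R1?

Nodal analysis, taking node 2 as the 0 V reference.
Source V1 fixes V_0 = 15 V.
KCL at each unknown node (sum of currents leaving = 0; resistances in Ω):
  Node 1: (V_1 - 15)/40 + (V_1 - 0)/40 = 0
Collecting terms: 0.05 × V_1 = 0.375  =>  V_1 = 7.5 V
Part 1:
  Read off the nodal solution: V_1 = 7.5 V
Part 2:
  I_R2 = (V_1 - V_2)/R2 = (7.5 - 0)/40 = 0.1875 A
  Magnitude: I_R2 = 0.1875 A
Part 3:
  I_R1 = (V_0 - V_1)/R1 = (15 - 7.5)/40 = 0.1875 A
  P_R1 = I_R1² × R1 = (0.1875)² × 40 = 1.406 W

Final answers:
1. V_1 = 7.5 V
2. I_R2 = 0.1875 A
3. P_R1 = 1.406 W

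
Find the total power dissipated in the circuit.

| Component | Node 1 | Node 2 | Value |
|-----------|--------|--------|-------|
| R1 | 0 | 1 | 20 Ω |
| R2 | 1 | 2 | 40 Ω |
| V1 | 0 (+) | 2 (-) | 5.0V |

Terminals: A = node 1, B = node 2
Nodal analysis, taking node 2 as the 0 V reference.
Source V1 fixes V_0 = 5 V.
KCL at each unknown node (sum of currents leaving = 0; resistances in Ω):
  Node 1: (V_1 - 5)/20 + (V_1 - 0)/40 = 0
Collecting terms: 0.075 × V_1 = 0.25  =>  V_1 = 3.333 V
Power in each resistor, P = (ΔV)²/R:
  P_R1 = (5 - 3.333)²/20 = 0.1389 W
  P_R2 = (3.333 - 0)²/40 = 0.2778 W
P_total = P_R1 + P_R2 = 0.4167 W

Final answer: 0.4167 W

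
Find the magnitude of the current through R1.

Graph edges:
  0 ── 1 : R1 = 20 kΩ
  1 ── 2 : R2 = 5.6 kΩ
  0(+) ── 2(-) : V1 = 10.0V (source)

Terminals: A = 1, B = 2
Nodal analysis, taking node 2 as the 0 V reference.
Source V1 fixes V_0 = 10 V.
KCL at each unknown node (sum of currents leaving = 0; resistances in Ω):
  Node 1: (V_1 - 10)/20000 + (V_1 - 0)/5600 = 0
Collecting terms: 0.0002286 × V_1 = 0.0005  =>  V_1 = 2.188 V
I_R1 = (V_0 - V_1)/R1 = (10 - 2.188)/20000 = 0.0003906 A
|I_R1| = 0.0003906 A

Final answer: |I_R1| = 0.0003906 A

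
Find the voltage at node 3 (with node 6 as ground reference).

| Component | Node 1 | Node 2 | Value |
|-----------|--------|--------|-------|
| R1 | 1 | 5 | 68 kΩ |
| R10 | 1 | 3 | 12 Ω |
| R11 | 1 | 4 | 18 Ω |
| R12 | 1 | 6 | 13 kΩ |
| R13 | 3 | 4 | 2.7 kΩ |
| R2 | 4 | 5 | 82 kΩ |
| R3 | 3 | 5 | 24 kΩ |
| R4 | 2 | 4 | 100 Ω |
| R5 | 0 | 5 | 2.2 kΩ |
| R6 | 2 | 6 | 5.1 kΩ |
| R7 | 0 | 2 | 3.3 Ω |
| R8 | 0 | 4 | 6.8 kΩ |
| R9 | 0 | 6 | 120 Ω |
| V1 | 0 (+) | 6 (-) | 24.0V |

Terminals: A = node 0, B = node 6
Nodal analysis, taking node 6 as the 0 V reference.
Source V1 fixes V_0 = 24 V.
KCL at each unknown node (sum of currents leaving = 0; resistances in Ω):
  Node 1: (V_1 - V_5)/68000 + (V_1 - V_3)/12 + (V_1 - V_4)/18 + (V_1 - 0)/13000 = 0
  Node 2: (V_2 - V_4)/100 + (V_2 - 0)/5100 + (V_2 - 24)/3.3 = 0
  Node 3: (V_3 - V_5)/24000 + (V_3 - V_1)/12 + (V_3 - V_4)/2700 = 0
  Node 4: (V_4 - V_5)/82000 + (V_4 - V_2)/100 + (V_4 - 24)/6800 + (V_4 - V_1)/18 + (V_4 - V_3)/2700 = 0
  Node 5: (V_5 - V_1)/68000 + (V_5 - V_4)/82000 + (V_5 - V_3)/24000 + (V_5 - 24)/2200 = 0
Collecting terms (coefficients in siemens):
  0.139·V_1 - 0.08333·V_3 - 0.05556·V_4 - 0.00001471·V_5 = 0
  0.3132·V_2 - 0.01·V_4 = 7.273
  0.08375·V_3 - 0.08333·V_1 - 0.0003704·V_4 - 0.00004167·V_5 = 0
  0.06609·V_4 - 0.05556·V_1 - 0.01·V_2 - 0.0003704·V_3 - 0.0000122·V_5 = 0.003529
  0.0005231·V_5 - 0.00001471·V_1 - 0.00004167·V_3 - 0.0000122·V_4 = 0.01091
Solving these 5 simultaneous equations (Gaussian elimination) gives:
  V_1 = 23.77 V, V_2 = 23.98 V, V_3 = 23.77 V, V_4 = 23.8 V
  V_5 = 23.97 V
The requested potential is V_3 = 23.77 V.

Final answer: V_3 = 23.77 V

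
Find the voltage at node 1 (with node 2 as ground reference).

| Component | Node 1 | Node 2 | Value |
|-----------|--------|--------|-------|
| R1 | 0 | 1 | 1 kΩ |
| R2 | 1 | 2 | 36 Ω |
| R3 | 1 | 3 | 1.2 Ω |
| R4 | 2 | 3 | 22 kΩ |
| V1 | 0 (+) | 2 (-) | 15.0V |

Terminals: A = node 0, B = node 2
Nodal analysis, taking node 2 as the 0 V reference.
Source V1 fixes V_0 = 15 V.
KCL at each unknown node (sum of currents leaving = 0; resistances in Ω):
  Node 1: (V_1 - 15)/1000 + (V_1 - 0)/36 + (V_1 - V_3)/1.2 = 0
  Node 3: (V_3 - V_1)/1.2 + (V_3 - 0)/22000 = 0
Collecting terms (coefficients in siemens):
  0.8621·V_1 - 0.8333·V_3 = 0.015
  0.8334·V_3 - 0.8333·V_1 = 0
Determinant D = (0.8621)(0.8334) - (-0.8333)(-0.8333) = 0.02402
V_1 = [(0.015)(0.8334) - (-0.8333)(0)]/D = 0.5204 V
V_3 = [(0.8621)(0) - (0.015)(-0.8333)]/D = 0.5204 V
The requested potential is V_1 = 0.5204 V.

Final answer: V_1 = 0.5204 V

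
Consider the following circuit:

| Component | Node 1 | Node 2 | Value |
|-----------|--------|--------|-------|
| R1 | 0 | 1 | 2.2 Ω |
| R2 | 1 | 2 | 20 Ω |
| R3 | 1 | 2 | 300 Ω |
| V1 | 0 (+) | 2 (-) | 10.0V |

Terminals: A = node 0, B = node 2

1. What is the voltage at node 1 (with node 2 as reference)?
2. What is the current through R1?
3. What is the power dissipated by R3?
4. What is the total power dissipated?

Nodal analysis, taking node 2 as the 0 V reference.
Source V1 fixes V_0 = 10 V.
KCL at each unknown node (sum of currents leaving = 0; resistances in Ω):
  Node 1: (V_1 - 10)/2.2 + (V_1 - 0)/20 + (V_1 - 0)/300 = 0
Collecting terms: 0.5079 × V_1 = 4.545  =>  V_1 = 8.95 V
Part 1:
  Read off the nodal solution: V_1 = 8.95 V
Part 2:
  I_R1 = (V_0 - V_1)/R1 = (10 - 8.95)/2.2 = 0.4773 A
  Magnitude: I_R1 = 0.4773 A
Part 3:
  I_R3 = (V_1 - V_2)/R3 = (8.95 - 0)/300 = 0.02983 A
  P_R3 = I_R3² × R3 = (0.02983)² × 300 = 0.267 W
Part 4:
  Power in each resistor, P = (ΔV)²/R:
    P_R1 = (10 - 8.95)²/2.2 = 0.5013 W
    P_R2 = (8.95 - 0)²/20 = 4.005 W
    P_R3 = (8.95 - 0)²/300 = 0.267 W
  P_total = P_R1 + P_R2 + P_R3 = 4.773 W

Final answers:
1. V_1 = 8.95 V
2. I_R1 = 0.4773 A
3. P_R3 = 0.267 W
4. P_total = 4.773 W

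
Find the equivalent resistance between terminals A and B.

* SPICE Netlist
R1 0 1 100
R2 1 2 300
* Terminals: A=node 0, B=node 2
Reduce the network between node 0 (A) and node 2 (B) by series/parallel combination:
  Rs1 = R1 + R2 (series, joined only at node 1) = 100 + 300 = 400 Ω
R_eq = 400 Ω

Final answer: 400 Ω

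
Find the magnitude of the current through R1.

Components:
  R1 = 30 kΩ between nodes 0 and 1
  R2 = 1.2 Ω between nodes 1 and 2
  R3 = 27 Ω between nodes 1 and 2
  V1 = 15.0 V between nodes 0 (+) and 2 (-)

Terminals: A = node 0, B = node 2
Nodal analysis, taking node 2 as the 0 V reference.
Source V1 fixes V_0 = 15 V.
KCL at each unknown node (sum of currents leaving = 0; resistances in Ω):
  Node 1: (V_1 - 15)/30000 + (V_1 - 0)/1.2 + (V_1 - 0)/27 = 0
Collecting terms: 0.8704 × V_1 = 0.0005  =>  V_1 = 0.0005744 V
I_R1 = (V_0 - V_1)/R1 = (15 - 0.0005744)/30000 = 0.0005 A
|I_R1| = 0.0005 A

Final answer: |I_R1| = 0.0005 A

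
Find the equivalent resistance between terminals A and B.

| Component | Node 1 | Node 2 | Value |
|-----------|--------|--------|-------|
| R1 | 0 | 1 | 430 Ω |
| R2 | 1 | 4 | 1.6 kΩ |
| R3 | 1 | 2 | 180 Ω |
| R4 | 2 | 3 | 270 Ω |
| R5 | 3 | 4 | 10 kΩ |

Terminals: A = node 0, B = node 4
Reduce the network between node 0 (A) and node 4 (B) by series/parallel combination:
  Rs1 = R3 + R4 (series, joined only at node 2) = 180 + 270 = 450 Ω
  Rs2 = R5 + Rs1 (series, joined only at node 3) = 10000 + 450 = 10450 Ω
  Rp1 = R2 ‖ Rs2 (parallel, both between nodes 1 and 4) = 1/(1/1600 + 1/10450) = 1388 Ω
  Rs3 = R1 + Rp1 (series, joined only at node 1) = 430 + 1388 = 1818 Ω
R_eq = 1.818 kΩ

Final answer: 1.818 kΩ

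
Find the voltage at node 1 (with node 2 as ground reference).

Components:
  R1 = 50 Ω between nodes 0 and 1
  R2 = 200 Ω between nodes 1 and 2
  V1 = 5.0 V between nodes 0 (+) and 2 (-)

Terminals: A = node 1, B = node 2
Nodal analysis, taking node 2 as the 0 V reference.
Source V1 fixes V_0 = 5 V.
KCL at each unknown node (sum of currents leaving = 0; resistances in Ω):
  Node 1: (V_1 - 5)/50 + (V_1 - 0)/200 = 0
Collecting terms: 0.025 × V_1 = 0.1  =>  V_1 = 4 V
The requested potential is V_1 = 4 V.

Final answer: V_1 = 4 V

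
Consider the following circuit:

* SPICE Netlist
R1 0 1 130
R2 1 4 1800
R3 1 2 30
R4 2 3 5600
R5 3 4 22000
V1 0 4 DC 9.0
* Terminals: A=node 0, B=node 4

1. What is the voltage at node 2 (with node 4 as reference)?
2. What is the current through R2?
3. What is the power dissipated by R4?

Nodal analysis, taking node 4 as the 0 V reference.
Source V1 fixes V_0 = 9 V.
KCL at each unknown node (sum of currents leaving = 0; resistances in Ω):
  Node 1: (V_1 - 9)/130 + (V_1 - 0)/1800 + (V_1 - V_2)/30 = 0
  Node 2: (V_2 - V_1)/30 + (V_2 - V_3)/5600 = 0
  Node 3: (V_3 - V_2)/5600 + (V_3 - 0)/22000 = 0
Collecting terms (coefficients in siemens):
  0.04158·V_1 - 0.03333·V_2 = 0.06923
  0.03351·V_2 - 0.03333·V_1 - 0.0001786·V_3 = 0
  0.000224·V_3 - 0.0001786·V_2 = 0
Solving these 3 simultaneous equations (Gaussian elimination) gives:
  V_1 = 8.357 V, V_2 = 8.348 V, V_3 = 6.654 V
Part 1:
  Read off the nodal solution: V_2 = 8.348 V
Part 2:
  I_R2 = (V_1 - V_4)/R2 = (8.357 - 0)/1800 = 0.004643 A
  Magnitude: I_R2 = 0.004643 A
Part 3:
  I_R4 = (V_2 - V_3)/R4 = (8.348 - 6.654)/5600 = 0.0003025 A
  P_R4 = I_R4² × R4 = (0.0003025)² × 5600 = 0.0005123 W

Final answers:
1. V_2 = 8.348 V
2. I_R2 = 0.004643 A
3. P_R4 = 0.0005123 W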